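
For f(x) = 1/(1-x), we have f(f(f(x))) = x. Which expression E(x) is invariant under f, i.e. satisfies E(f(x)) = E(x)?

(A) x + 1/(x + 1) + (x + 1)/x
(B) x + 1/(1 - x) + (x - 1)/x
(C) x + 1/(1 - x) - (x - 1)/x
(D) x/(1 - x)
B

Replace x by f(x) = 1/(1 - x) in each option and simplify. As a quick numerical cross-check, also compare E(3) with E(f(3)) = E(-1/2).

(A) x + 1/(x + 1) + (x + 1)/x  ->  (1/(1 - x)) + 1/((1/(1 - x)) + 1) + ((1/(1 - x)) + 1)/(1/(1 - x)) = (-x^3 + 6x^2 - 11x + 7)/(x^2 - 3x + 2); check: E(3) = 55/12 but E(-1/2) = 1/2.   [not invariant]
(B) x + 1/(1 - x) + (x - 1)/x  ->  (1/(1 - x)) + 1/(1 - (1/(1 - x))) + ((1/(1 - x)) - 1)/(1/(1 - x)), which simplifies back to x + 1/(1 - x) + (x - 1)/x; check: E(3) = 19/6, E(-1/2) = 19/6.   [invariant]
(C) x + 1/(1 - x) - (x - 1)/x  ->  (1/(1 - x)) + 1/(1 - (1/(1 - x))) - ((1/(1 - x)) - 1)/(1/(1 - x)) = (x^2(1 - x) - x + (x - 1)^2)/(x(x - 1)); check: E(3) = 11/6 but E(-1/2) = -17/6.   [not invariant]
(D) x/(1 - x)  ->  (1/(1 - x))/(1 - (1/(1 - x))) = -1/x; check: E(3) = -3/2 but E(-1/2) = -1/3.   [not invariant]

Only (B) is unchanged. Indeed f(f(x)) = 1/(1 - 1/(1-x)) = (1-x)/(-x) = (x-1)/x, so E(x) = x + f(x) + f(f(x)) is the sum over the whole 3-cycle; applying f just permutes the three terms cyclically (x -> f(x) -> f(f(x)) -> x), leaving the sum unchanged.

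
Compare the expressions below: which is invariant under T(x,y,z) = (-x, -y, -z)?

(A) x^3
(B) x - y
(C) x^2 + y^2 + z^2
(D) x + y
C

Apply T(x,y,z) = (-x, -y, -z) to each option, i.e. replace (x, y, z) by the transformed coordinates.
Substitute the transformed coordinates into each option and compare with the original:
(A) x^3  ->  (-x)^3 = -x^3   [differs from x^3: not invariant]
(B) x - y  ->  (-x) - (-y) = -x + y   [differs from x - y: not invariant]
(C) x^2 + y^2 + z^2  ->  (-x)^2 + (-y)^2 + (-z)^2 = x^2 + y^2 + z^2   [equals x^2 + y^2 + z^2: invariant]
(D) x + y  ->  (-x) + (-y) = -x - y   [differs from x + y: not invariant]

Only option (C), x^2 + y^2 + z^2, is unchanged by the transformation.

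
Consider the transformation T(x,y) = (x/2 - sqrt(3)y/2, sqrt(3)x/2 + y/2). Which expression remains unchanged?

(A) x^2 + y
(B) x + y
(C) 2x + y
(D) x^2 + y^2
D

An expression E(x,y) is invariant under T if E(T(x,y)) = E(x,y). Here T(x,y) = (x/2 - sqrt(3)y/2, sqrt(3)x/2 + y/2).
Substitute the transformed coordinates into each option and compare with the original:
(A) x^2 + y  ->  (x/2 - sqrt(3)y/2)^2 + (sqrt(3)x/2 + y/2) = x^2/4 - sqrt(3)xy/2 + sqrt(3)x/2 + 3y^2/4 + y/2   [differs from x^2 + y: not invariant]
(B) x + y  ->  (x/2 - sqrt(3)y/2) + (sqrt(3)x/2 + y/2) = x/2 + sqrt(3)x/2 - sqrt(3)y/2 + y/2   [differs from x + y: not invariant]
(C) 2x + y  ->  2(x/2 - sqrt(3)y/2) + (sqrt(3)x/2 + y/2) = sqrt(3)x/2 + x - sqrt(3)y + y/2   [differs from 2x + y: not invariant]
(D) x^2 + y^2  ->  (x/2 - sqrt(3)y/2)^2 + (sqrt(3)x/2 + y/2)^2 = x^2 + y^2   [equals x^2 + y^2: invariant]

Only option (D), x^2 + y^2, is unchanged by the transformation.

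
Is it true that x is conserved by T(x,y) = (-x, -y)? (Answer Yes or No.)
No

Substitute T(x,y) = (-x, -y) into the expression and compare with the original.

Original: x
After applying T: (-x) = -x

This differs from the original x (difference: -2x), so the expression is NOT invariant.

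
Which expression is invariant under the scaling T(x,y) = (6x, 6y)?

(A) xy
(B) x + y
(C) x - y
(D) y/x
D

Under the uniform scaling T(x,y) = (6x, 6y):
Substitute the transformed coordinates into each option and compare with the original:
(A) xy  ->  (6x)(6y) = 36xy   [differs from xy: not invariant]
(B) x + y  ->  (6x) + (6y) = 6x + 6y   [differs from x + y: not invariant]
(C) x - y  ->  (6x) - (6y) = 6x - 6y   [differs from x - y: not invariant]
(D) y/x  ->  (6y)/(6x) = y/x   [equals y/x: invariant]

Only option (D), y/x, is unchanged by the transformation.
The common factor 6 cancels in a ratio of coordinates, while sums, products and sums of squares pick up factors of 6 or 36.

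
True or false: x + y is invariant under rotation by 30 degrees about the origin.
False

Applying rotation by 30 degrees: x' = x*cos(30 degrees) - y*sin(30 degrees) = sqrt(3)x/2 - y/2, y' = x*sin(30 degrees) + y*cos(30 degrees) = x/2 + sqrt(3)y/2

Substituting into x + y:
(sqrt(3)x/2 - y/2) + (x/2 + sqrt(3)y/2)
= x/2 + sqrt(3)x/2 - y/2 + sqrt(3)y/2

This differs from the original expression x + y, so it is NOT invariant.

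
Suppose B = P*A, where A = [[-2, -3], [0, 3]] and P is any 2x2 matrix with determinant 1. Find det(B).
-6

By the multiplicative property of determinants, det(B) = det(P*A) = det(P) * det(A) = det(A),
so the determinant is invariant under multiplication by any determinant-1 matrix; we just need det(A).

det(A) = (-2)(3) - (-3)(0) = -6 - 0 = -6

Therefore det(B) = 1 * (-6) = -6.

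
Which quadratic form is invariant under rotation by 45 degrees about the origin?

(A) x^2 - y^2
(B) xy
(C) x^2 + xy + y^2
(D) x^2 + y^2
D

Rotation by 45 degrees sends (x, y) to (sqrt(2)x/2 - sqrt(2)y/2, sqrt(2)x/2 + sqrt(2)y/2).
Substitute the transformed coordinates into each option and compare with the original:
(A) x^2 - y^2  ->  (sqrt(2)x/2 - sqrt(2)y/2)^2 - (sqrt(2)x/2 + sqrt(2)y/2)^2 = -2xy   [differs from x^2 - y^2: not invariant]
(B) xy  ->  (sqrt(2)x/2 - sqrt(2)y/2)(sqrt(2)x/2 + sqrt(2)y/2) = x^2/2 - y^2/2   [differs from xy: not invariant]
(C) x^2 + xy + y^2  ->  (sqrt(2)x/2 - sqrt(2)y/2)^2 + (sqrt(2)x/2 - sqrt(2)y/2)(sqrt(2)x/2 + sqrt(2)y/2) + (sqrt(2)x/2 + sqrt(2)y/2)^2 = 3x^2/2 + y^2/2   [differs from x^2 + xy + y^2: not invariant]
(D) x^2 + y^2  ->  (sqrt(2)x/2 - sqrt(2)y/2)^2 + (sqrt(2)x/2 + sqrt(2)y/2)^2 = x^2 + y^2   [equals x^2 + y^2: invariant]

Only option (D), x^2 + y^2, is unchanged by the transformation.
x^2 + y^2 is the squared distance from the origin, which rotations preserve.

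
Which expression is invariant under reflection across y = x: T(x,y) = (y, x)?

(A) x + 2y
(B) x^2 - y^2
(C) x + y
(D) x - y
C

The map is reflection across y = x: T(x,y) = (y, x).
Substitute the transformed coordinates into each option and compare with the original:
(A) x + 2y  ->  (y) + 2(x) = 2x + y   [differs from x + 2y: not invariant]
(B) x^2 - y^2  ->  (y)^2 - (x)^2 = -x^2 + y^2   [differs from x^2 - y^2: not invariant]
(C) x + y  ->  (y) + (x) = x + y   [equals x + y: invariant]
(D) x - y  ->  (y) - (x) = -x + y   [differs from x - y: not invariant]

Only option (C), x + y, is unchanged by the transformation.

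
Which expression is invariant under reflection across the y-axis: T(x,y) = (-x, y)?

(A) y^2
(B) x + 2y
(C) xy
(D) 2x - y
A

The map is reflection across the y-axis: T(x,y) = (-x, y).
Substitute the transformed coordinates into each option and compare with the original:
(A) y^2  ->  (y)^2 = y^2   [equals y^2: invariant]
(B) x + 2y  ->  (-x) + 2(y) = -x + 2y   [differs from x + 2y: not invariant]
(C) xy  ->  (-x)(y) = -xy   [differs from xy: not invariant]
(D) 2x - y  ->  2(-x) - (y) = -2x - y   [differs from 2x - y: not invariant]

Only option (A), y^2, is unchanged by the transformation.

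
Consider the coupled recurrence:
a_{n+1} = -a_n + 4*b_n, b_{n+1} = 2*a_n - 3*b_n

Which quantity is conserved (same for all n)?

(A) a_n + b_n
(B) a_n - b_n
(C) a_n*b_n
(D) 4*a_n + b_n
A

Replace a_n by a_{n+1} = -a_n + 4*b_n and b_n by b_{n+1} = 2*a_n - 3*b_n in each option and simplify:
(A) a_n + b_n  ->  (-a_n + 4*b_n) + (2*a_n - 3*b_n) = a_n + b_n   [conserved]
(B) a_n - b_n  ->  (-a_n + 4*b_n) - (2*a_n - 3*b_n) = -3*a_n + 7*b_n   [not conserved]
(C) a_n*b_n  ->  (-a_n + 4*b_n)*(2*a_n - 3*b_n) = -2*a_n^2 + 11*a_n*b_n - 12*b_n^2   [not conserved]
(D) 4*a_n + b_n  ->  4*(-a_n + 4*b_n) + (2*a_n - 3*b_n) = -2*a_n + 13*b_n   [not conserved]

Only (A) a_n + b_n returns to itself after one step, so it is the conserved quantity.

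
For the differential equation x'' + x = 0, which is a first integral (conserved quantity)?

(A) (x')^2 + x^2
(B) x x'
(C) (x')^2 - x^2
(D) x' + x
A

A first integral I satisfies dI/dt = 0 along every solution. Differentiate each option and use the equation of motion:
(A) d/dt[(x')^2 + x^2] = 2x'x'' + 2x x' = 2x'(-x) + 2x x' = 0
(B) d/dt[x x'] = (x')^2 + x x'' = (x')^2 - x^2, not identically 0
(C) d/dt[(x')^2 - x^2] = 2x'x'' - 2x x' = -4x x', not identically 0
(D) d/dt[x' + x] = x'' + x' = -x + x', not identically 0

Only (A) has zero time-derivative. So the energy-like quantity (x')^2 + x^2 is the first integral.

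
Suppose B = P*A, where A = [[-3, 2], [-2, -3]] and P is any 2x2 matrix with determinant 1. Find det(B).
13

By the multiplicative property of determinants, det(B) = det(P*A) = det(P) * det(A) = det(A),
so the determinant is invariant under multiplication by any determinant-1 matrix; we just need det(A).

det(A) = (-3)(-3) - (2)(-2) = 9 - (-4) = 13

Therefore det(B) = 1 * 13 = 13.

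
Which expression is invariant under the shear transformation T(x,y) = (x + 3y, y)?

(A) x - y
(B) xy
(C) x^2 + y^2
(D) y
D

Under the shear T(x,y) = (x + 3y, y):
Substitute the transformed coordinates into each option and compare with the original:
(A) x - y  ->  (x + 3y) - (y) = x + 2y   [differs from x - y: not invariant]
(B) xy  ->  (x + 3y)(y) = xy + 3y^2   [differs from xy: not invariant]
(C) x^2 + y^2  ->  (x + 3y)^2 + (y)^2 = x^2 + 6xy + 10y^2   [differs from x^2 + y^2: not invariant]
(D) y  ->  (y) = y   [equals y: invariant]

Only option (D), y, is unchanged by the transformation.
A horizontal shear moves points parallel to the x-axis, so the y-coordinate (and any function of y alone) is unchanged.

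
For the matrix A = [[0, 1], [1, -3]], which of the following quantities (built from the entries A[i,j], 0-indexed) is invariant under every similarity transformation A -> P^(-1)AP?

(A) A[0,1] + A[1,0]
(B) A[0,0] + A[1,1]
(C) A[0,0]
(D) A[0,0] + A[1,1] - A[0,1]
B

A[0,0] + A[1,1] is the trace of A. By the cyclic property of the trace, tr(P^(-1)AP) = tr(APP^(-1)) = tr(A), so it is the same for every matrix similar to A.

The other combinations are not similarity invariants. For example, take P = [[1, 1], [0, 1]] (det P = 1), so P^(-1) = [[1, -1], [0, 1]] and
B = P^(-1)AP = [[-1, 3], [1, -2]].
Evaluating each option on A and on B:
(A) A[0,1] + A[1,0]: 2 for A, 4 for B -> changes
(B) A[0,0] + A[1,1]: -3 for A, -3 for B -> unchanged
(C) A[0,0]: 0 for A, -1 for B -> changes
(D) A[0,0] + A[1,1] - A[0,1]: -4 for A, -6 for B -> changes

Only (B) A[0,0] + A[1,1] = -3 survives (and it does so for every P, not just this one), so it is the invariant.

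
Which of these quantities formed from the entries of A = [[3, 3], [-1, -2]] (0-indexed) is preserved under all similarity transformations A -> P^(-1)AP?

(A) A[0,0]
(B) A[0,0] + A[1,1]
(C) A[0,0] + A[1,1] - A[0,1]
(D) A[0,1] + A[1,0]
B

A[0,0] + A[1,1] is the trace of A. By the cyclic property of the trace, tr(P^(-1)AP) = tr(APP^(-1)) = tr(A), so it is the same for every matrix similar to A.

The other combinations are not similarity invariants. For example, take P = [[1, 1], [1, 2]] (det P = 1), so P^(-1) = [[2, -1], [-1, 1]] and
B = P^(-1)AP = [[15, 23], [-9, -14]].
Evaluating each option on A and on B:
(A) A[0,0]: 3 for A, 15 for B -> changes
(B) A[0,0] + A[1,1]: 1 for A, 1 for B -> unchanged
(C) A[0,0] + A[1,1] - A[0,1]: -2 for A, -22 for B -> changes
(D) A[0,1] + A[1,0]: 2 for A, 14 for B -> changes

Only (B) A[0,0] + A[1,1] = 1 survives (and it does so for every P, not just this one), so it is the invariant.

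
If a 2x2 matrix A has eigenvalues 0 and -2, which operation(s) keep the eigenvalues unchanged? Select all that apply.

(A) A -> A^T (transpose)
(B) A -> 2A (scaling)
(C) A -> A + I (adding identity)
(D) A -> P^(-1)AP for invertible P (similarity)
A and D

Eigenvalues are preserved by:
1. Similarity transformations: A -> P^(-1)AP (same characteristic polynomial)
2. Transpose: A^T has the same eigenvalues as A

Eigenvalues are NOT preserved by:
- Adding identity: eigenvalues become 0+1, -2+1
- Scaling: eigenvalues become 0, -4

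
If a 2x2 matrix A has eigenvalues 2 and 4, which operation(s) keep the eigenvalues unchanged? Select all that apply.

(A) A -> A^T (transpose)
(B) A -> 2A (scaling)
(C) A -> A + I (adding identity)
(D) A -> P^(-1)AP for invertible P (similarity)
A and D

Eigenvalues are preserved by:
1. Similarity transformations: A -> P^(-1)AP (same characteristic polynomial)
2. Transpose: A^T has the same eigenvalues as A

Eigenvalues are NOT preserved by:
- Adding identity: eigenvalues become 2+1, 4+1
- Scaling: eigenvalues become 4, 8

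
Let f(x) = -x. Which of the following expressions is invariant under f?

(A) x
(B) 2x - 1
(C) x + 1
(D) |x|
D

For f(x) = -x:
Applying f replaces x by -x. Since |-x| = |x|, the absolute value is unchanged by f, whereas x -> -x, 2x - 1 -> -2x - 1 and x + 1 -> -x + 1 all change.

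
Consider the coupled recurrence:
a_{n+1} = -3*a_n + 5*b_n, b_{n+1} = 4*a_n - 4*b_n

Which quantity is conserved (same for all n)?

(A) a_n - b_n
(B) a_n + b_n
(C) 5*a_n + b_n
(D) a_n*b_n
B

Replace a_n by a_{n+1} = -3*a_n + 5*b_n and b_n by b_{n+1} = 4*a_n - 4*b_n in each option and simplify:
(A) a_n - b_n  ->  (-3*a_n + 5*b_n) - (4*a_n - 4*b_n) = -7*a_n + 9*b_n   [not conserved]
(B) a_n + b_n  ->  (-3*a_n + 5*b_n) + (4*a_n - 4*b_n) = a_n + b_n   [conserved]
(C) 5*a_n + b_n  ->  5*(-3*a_n + 5*b_n) + (4*a_n - 4*b_n) = -11*a_n + 21*b_n   [not conserved]
(D) a_n*b_n  ->  (-3*a_n + 5*b_n)*(4*a_n - 4*b_n) = -12*a_n^2 + 32*a_n*b_n - 20*b_n^2   [not conserved]

Only (B) a_n + b_n returns to itself after one step, so it is the conserved quantity.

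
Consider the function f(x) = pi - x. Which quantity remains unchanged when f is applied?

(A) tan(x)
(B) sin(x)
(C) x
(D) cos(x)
B

For f(x) = pi - x:
sin(pi - x) = sin(x), so sine is invariant under this transformation.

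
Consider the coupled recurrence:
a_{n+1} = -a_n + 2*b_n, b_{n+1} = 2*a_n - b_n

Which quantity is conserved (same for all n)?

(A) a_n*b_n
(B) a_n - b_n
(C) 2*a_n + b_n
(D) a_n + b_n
D

Replace a_n by a_{n+1} = -a_n + 2*b_n and b_n by b_{n+1} = 2*a_n - b_n in each option and simplify:
(A) a_n*b_n  ->  (-a_n + 2*b_n)*(2*a_n - b_n) = -2*a_n^2 + 5*a_n*b_n - 2*b_n^2   [not conserved]
(B) a_n - b_n  ->  (-a_n + 2*b_n) - (2*a_n - b_n) = -3*a_n + 3*b_n   [not conserved]
(C) 2*a_n + b_n  ->  2*(-a_n + 2*b_n) + (2*a_n - b_n) = 3*b_n   [not conserved]
(D) a_n + b_n  ->  (-a_n + 2*b_n) + (2*a_n - b_n) = a_n + b_n   [conserved]

Only (D) a_n + b_n returns to itself after one step, so it is the conserved quantity.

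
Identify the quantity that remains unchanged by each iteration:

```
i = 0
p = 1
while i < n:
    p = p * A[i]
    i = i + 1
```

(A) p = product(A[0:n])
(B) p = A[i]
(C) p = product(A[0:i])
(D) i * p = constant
C

A loop invariant must hold before the first iteration and be re-established by every execution of the body.

(C) p = product(A[0:i]): Initially i = 0 and p = 1 = product of the empty slice A[0:0]. If p = product(A[0:i]) holds at the top of an iteration, the body sets p to product(A[0:i]) * A[i] = product(A[0:i+1]) and then i to i+1, so the property is restored. At exit i = n, giving p = product(A[0:n]).

The other options fail:
(A) p = product(A[0:n]): false before the loop (p = 1, not the full product) -- it only becomes true at exit.
(B) p = A[i]: after the first iteration p = A[0] but i = 1; in general p is a product of several elements, not a single one.
(D) i * p = constant: initially i * p = 0, but after one iteration it is 1 * A[0], which is nonzero in general.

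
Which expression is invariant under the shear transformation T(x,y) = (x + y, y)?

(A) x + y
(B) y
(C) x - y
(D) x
B

Under the shear T(x,y) = (x + y, y):
Substitute the transformed coordinates into each option and compare with the original:
(A) x + y  ->  (x + y) + (y) = x + 2y   [differs from x + y: not invariant]
(B) y  ->  (y) = y   [equals y: invariant]
(C) x - y  ->  (x + y) - (y) = x   [differs from x - y: not invariant]
(D) x  ->  (x + y) = x + y   [differs from x: not invariant]

Only option (B), y, is unchanged by the transformation.
A horizontal shear moves points parallel to the x-axis, so the y-coordinate (and any function of y alone) is unchanged.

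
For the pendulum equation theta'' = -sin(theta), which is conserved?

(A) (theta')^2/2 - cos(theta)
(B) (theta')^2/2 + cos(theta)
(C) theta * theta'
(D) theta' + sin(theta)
A

A first integral I satisfies dI/dt = 0 along every solution. Differentiate each option and use the equation of motion:
(A) d/dt[(theta')^2/2 - cos(theta)] = theta' theta'' + sin(theta) theta' = theta'(-sin(theta)) + theta' sin(theta) = 0
(B) d/dt[(theta')^2/2 + cos(theta)] = theta' theta'' - sin(theta) theta' = -2 theta' sin(theta), not identically 0
(C) d/dt[theta * theta'] = (theta')^2 + theta theta'' = (theta')^2 - theta sin(theta), not identically 0
(D) d/dt[theta' + sin(theta)] = theta'' + cos(theta) theta' = -sin(theta) + theta' cos(theta), not identically 0

Only (A) has zero time-derivative. This is the total energy: kinetic (theta')^2/2 plus potential -cos(theta).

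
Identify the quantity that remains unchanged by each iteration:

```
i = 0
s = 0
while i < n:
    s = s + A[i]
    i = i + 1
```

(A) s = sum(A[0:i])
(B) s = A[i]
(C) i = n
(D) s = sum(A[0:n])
A

A loop invariant must hold before the first iteration and be re-established by every execution of the body.

(A) s = sum(A[0:i]): Initially i = 0 and s = 0 = sum of the empty slice A[0:0]. If s = sum(A[0:i]) holds at the top of an iteration, the body sets s to sum(A[0:i]) + A[i] = sum(A[0:i+1]) and then i to i+1, so s = sum(A[0:i]) holds again. At exit i = n, giving s = sum(A[0:n]).

The other options fail:
(B) s = A[i]: after the first iteration s = A[0] but i = 1, so s = A[i] compares s with the wrong element (and fails in general).
(C) i = n: false initially (i = 0); it is the exit condition, not an invariant.
(D) s = sum(A[0:n]): false before the loop (s = 0, not the full sum) -- it only becomes true at exit.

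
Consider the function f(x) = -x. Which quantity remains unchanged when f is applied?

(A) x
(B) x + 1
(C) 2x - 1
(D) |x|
D

For f(x) = -x:
Applying f replaces x by -x. Since |-x| = |x|, the absolute value is unchanged by f, whereas x -> -x, 2x - 1 -> -2x - 1 and x + 1 -> -x + 1 all change.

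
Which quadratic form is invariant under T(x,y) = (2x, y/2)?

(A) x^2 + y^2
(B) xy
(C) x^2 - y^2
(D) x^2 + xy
B

T multiplies x by 2 and divides y by 2.
Substitute the transformed coordinates into each option and compare with the original:
(A) x^2 + y^2  ->  (2x)^2 + (y/2)^2 = 4x^2 + y^2/4   [differs from x^2 + y^2: not invariant]
(B) xy  ->  (2x)(y/2) = xy   [equals xy: invariant]
(C) x^2 - y^2  ->  (2x)^2 - (y/2)^2 = 4x^2 - y^2/4   [differs from x^2 - y^2: not invariant]
(D) x^2 + xy  ->  (2x)^2 + (2x)(y/2) = 4x^2 + xy   [differs from x^2 + xy: not invariant]

Only option (B), xy, is unchanged by the transformation.
The factors 2 and 1/2 cancel only in the pure product xy.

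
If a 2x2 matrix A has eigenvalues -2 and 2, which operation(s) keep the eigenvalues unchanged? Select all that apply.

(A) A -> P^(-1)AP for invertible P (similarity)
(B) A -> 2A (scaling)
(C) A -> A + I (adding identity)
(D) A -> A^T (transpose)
A and D

Eigenvalues are preserved by:
1. Similarity transformations: A -> P^(-1)AP (same characteristic polynomial)
2. Transpose: A^T has the same eigenvalues as A

Eigenvalues are NOT preserved by:
- Adding identity: eigenvalues become -2+1, 2+1
- Scaling: eigenvalues become -4, 4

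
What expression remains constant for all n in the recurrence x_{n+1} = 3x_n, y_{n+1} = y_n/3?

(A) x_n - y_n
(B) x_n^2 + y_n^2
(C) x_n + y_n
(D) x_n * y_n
D

For the recurrence x_{n+1} = 3x_n, y_{n+1} = y_n/3:

x_{n+1} * y_{n+1} = (3x_n) * (y_n/3) = x_n * y_n
The product is conserved.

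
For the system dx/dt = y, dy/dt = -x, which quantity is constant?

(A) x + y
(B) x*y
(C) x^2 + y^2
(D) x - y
C

A first integral I satisfies dI/dt = 0 along every solution. Differentiate each option and use the equation of motion:
(A) d/dt[x + y] = y + (-x) = y - x, not identically 0
(B) d/dt[x*y] = (dx/dt)y + x(dy/dt) = y^2 - x^2, not identically 0
(C) d/dt[x^2 + y^2] = 2x*dx/dt + 2y*dy/dt = 2x*y + 2y*(-x) = 0
(D) d/dt[x - y] = y - (-x) = x + y, not identically 0

Only (C) has zero time-derivative. So x^2 + y^2 (the squared radius; trajectories are circles) is the conserved quantity.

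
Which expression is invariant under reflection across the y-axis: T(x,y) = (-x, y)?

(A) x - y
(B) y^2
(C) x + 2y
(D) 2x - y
B

The map is reflection across the y-axis: T(x,y) = (-x, y).
Substitute the transformed coordinates into each option and compare with the original:
(A) x - y  ->  (-x) - (y) = -x - y   [differs from x - y: not invariant]
(B) y^2  ->  (y)^2 = y^2   [equals y^2: invariant]
(C) x + 2y  ->  (-x) + 2(y) = -x + 2y   [differs from x + 2y: not invariant]
(D) 2x - y  ->  2(-x) - (y) = -2x - y   [differs from 2x - y: not invariant]

Only option (B), y^2, is unchanged by the transformation.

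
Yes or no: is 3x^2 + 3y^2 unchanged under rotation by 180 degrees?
Yes

Applying rotation by 180 degrees: x' = x*cos(180 degrees) - y*sin(180 degrees) = -x, y' = x*sin(180 degrees) + y*cos(180 degrees) = -y

Substituting into 3x^2 + 3y^2:
3(-x)^2 + 3(-y)^2
= 3x^2 + 3y^2

This equals the original expression 3x^2 + 3y^2, so it IS invariant.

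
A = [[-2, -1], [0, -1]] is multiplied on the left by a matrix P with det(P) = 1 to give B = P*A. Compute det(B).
2

By the multiplicative property of determinants, det(B) = det(P*A) = det(P) * det(A) = det(A),
so the determinant is invariant under multiplication by any determinant-1 matrix; we just need det(A).

det(A) = (-2)(-1) - (-1)(0) = 2 - 0 = 2

Therefore det(B) = 1 * 2 = 2.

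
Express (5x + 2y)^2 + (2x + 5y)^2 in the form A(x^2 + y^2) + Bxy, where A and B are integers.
29(x^2 + y^2) + 40xy

Expanding: (5x + 2y)^2 = 25x^2 + 20xy + 4y^2
(2x + 5y)^2 = 4x^2 + 20xy + 25y^2
Sum = (25+4)(x^2+y^2) + 40xy = 29(x^2 + y^2) + 40xy
This is symmetric in x and y.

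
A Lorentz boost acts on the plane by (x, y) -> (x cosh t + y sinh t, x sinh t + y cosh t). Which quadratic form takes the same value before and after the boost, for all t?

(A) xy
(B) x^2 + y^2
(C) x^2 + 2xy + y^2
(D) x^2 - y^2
D

Write x' = x cosh t + y sinh t, y' = x sinh t + y cosh t and substitute into each option:
(A) xy: (x cosh t + y sinh t)(x sinh t + y cosh t) = xy(cosh^2 t + sinh^2 t) + (x^2 + y^2) sinh t cosh t = xy cosh 2t + (x^2 + y^2)(sinh 2t)/2   [not invariant for t != 0]
(B) x^2 + y^2: (x cosh t + y sinh t)^2 + (x sinh t + y cosh t)^2 = (x^2 + y^2)(cosh^2 t + sinh^2 t) + 4xy sinh t cosh t = (x^2 + y^2) cosh 2t + 2xy sinh 2t   [not invariant for t != 0]
(C) x^2 + 2xy + y^2: (x' + y')^2 with x' + y' = (x + y)(cosh t + sinh t) = (x + y)e^t, so it becomes (x + y)^2 e^(2t)   [not invariant for t != 0]
(D) x^2 - y^2: (x cosh t + y sinh t)^2 - (x sinh t + y cosh t)^2 = x^2(cosh^2 t - sinh^2 t) + 2xy(cosh t sinh t - sinh t cosh t) + y^2(sinh^2 t - cosh^2 t) = x^2 - y^2   [invariant, using cosh^2 t - sinh^2 t = 1]

Only (D) x^2 - y^2 is unchanged; it is the Minkowski form preserved by Lorentz boosts, just as x^2 + y^2 is preserved by ordinary rotations.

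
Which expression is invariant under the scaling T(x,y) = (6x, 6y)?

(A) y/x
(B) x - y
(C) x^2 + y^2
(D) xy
A

Under the uniform scaling T(x,y) = (6x, 6y):
Substitute the transformed coordinates into each option and compare with the original:
(A) y/x  ->  (6y)/(6x) = y/x   [equals y/x: invariant]
(B) x - y  ->  (6x) - (6y) = 6x - 6y   [differs from x - y: not invariant]
(C) x^2 + y^2  ->  (6x)^2 + (6y)^2 = 36x^2 + 36y^2   [differs from x^2 + y^2: not invariant]
(D) xy  ->  (6x)(6y) = 36xy   [differs from xy: not invariant]

Only option (A), y/x, is unchanged by the transformation.
The common factor 6 cancels in a ratio of coordinates, while sums, products and sums of squares pick up factors of 6 or 36.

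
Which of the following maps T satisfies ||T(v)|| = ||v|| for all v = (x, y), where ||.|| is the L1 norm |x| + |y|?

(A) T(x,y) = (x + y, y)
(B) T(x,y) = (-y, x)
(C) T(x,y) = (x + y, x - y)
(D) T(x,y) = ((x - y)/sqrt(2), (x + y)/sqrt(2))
B

A transformation preserves a norm if ||T(v)|| = ||v|| for every v; a single vector where the norm changes rules an option out.

(A) T(x,y) = (x + y, y): v = (0, 1) has norm |0| + |1| = 1, but T(v) = (1, 1) has norm 2 -- not preserved.
(B) T(x,y) = (-y, x): preserves the norm -- it only permutes the coordinates and/or flips signs, which leaves |x| + |y| unchanged.
(C) T(x,y) = (x + y, x - y): v = (1, 0) has norm |1| + |0| = 1, but T(v) = (1, 1) has norm 2 -- not preserved.
(D) T(x,y) = ((x - y)/sqrt(2), (x + y)/sqrt(2)): v = (1, 0) has norm |1| + |0| = 1, but T(v) = (sqrt(2)/2, sqrt(2)/2) has norm sqrt(2) -- not preserved.

Therefore the answer is (B).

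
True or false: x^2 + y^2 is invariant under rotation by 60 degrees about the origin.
True

Applying rotation by 60 degrees: x' = x*cos(60 degrees) - y*sin(60 degrees) = x/2 - sqrt(3)y/2, y' = x*sin(60 degrees) + y*cos(60 degrees) = sqrt(3)x/2 + y/2

Substituting into x^2 + y^2:
(x/2 - sqrt(3)y/2)^2 + (sqrt(3)x/2 + y/2)^2
= x^2 + y^2

This equals the original expression x^2 + y^2, so it IS invariant.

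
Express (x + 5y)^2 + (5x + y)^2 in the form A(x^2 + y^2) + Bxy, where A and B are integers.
26(x^2 + y^2) + 20xy

Expanding: (x + 5y)^2 = x^2 + 10xy + 25y^2
(5x + y)^2 = 25x^2 + 10xy + y^2
Sum = (1+25)(x^2+y^2) + 20xy = 26(x^2 + y^2) + 20xy
This is symmetric in x and y.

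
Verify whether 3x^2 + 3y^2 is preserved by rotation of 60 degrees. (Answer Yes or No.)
Yes

Applying rotation by 60 degrees: x' = x*cos(60 degrees) - y*sin(60 degrees) = x/2 - sqrt(3)y/2, y' = x*sin(60 degrees) + y*cos(60 degrees) = sqrt(3)x/2 + y/2

Substituting into 3x^2 + 3y^2:
3(x/2 - sqrt(3)y/2)^2 + 3(sqrt(3)x/2 + y/2)^2
= 3x^2 + 3y^2

This equals the original expression 3x^2 + 3y^2, so it IS invariant.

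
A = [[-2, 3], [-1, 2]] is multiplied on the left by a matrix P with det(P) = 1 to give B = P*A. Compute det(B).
-1

By the multiplicative property of determinants, det(B) = det(P*A) = det(P) * det(A) = det(A),
so the determinant is invariant under multiplication by any determinant-1 matrix; we just need det(A).

det(A) = (-2)(2) - (3)(-1) = -4 - (-3) = -1

Therefore det(B) = 1 * (-1) = -1.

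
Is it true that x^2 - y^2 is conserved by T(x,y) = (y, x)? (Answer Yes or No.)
No

Substitute T(x,y) = (y, x) into the expression and compare with the original.

Original: x^2 - y^2
After applying T: (y)^2 - (x)^2 = -x^2 + y^2

This differs from the original x^2 - y^2 (difference: -2x^2 + 2y^2), so the expression is NOT invariant.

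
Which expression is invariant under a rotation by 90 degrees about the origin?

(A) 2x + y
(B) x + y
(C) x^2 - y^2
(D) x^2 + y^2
D

A rotation by 90 degrees sends (x, y) to (-y, x).
Substitute the transformed coordinates into each option and compare with the original:
(A) 2x + y  ->  2(-y) + (x) = x - 2y   [differs from 2x + y: not invariant]
(B) x + y  ->  (-y) + (x) = x - y   [differs from x + y: not invariant]
(C) x^2 - y^2  ->  (-y)^2 - (x)^2 = -x^2 + y^2   [differs from x^2 - y^2: not invariant]
(D) x^2 + y^2  ->  (-y)^2 + (x)^2 = x^2 + y^2   [equals x^2 + y^2: invariant]

Only option (D), x^2 + y^2, is unchanged by the transformation.
Geometrically, x^2 + y^2 is the squared distance from the origin, which every rotation about the origin preserves.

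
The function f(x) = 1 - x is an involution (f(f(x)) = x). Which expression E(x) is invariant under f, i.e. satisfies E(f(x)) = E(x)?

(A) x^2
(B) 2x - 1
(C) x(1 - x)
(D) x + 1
C

Replace x by f(x) = 1 - x in each option and simplify. As a quick numerical cross-check, also compare E(5) with E(f(5)) = E(-4).

(A) x^2  ->  (1 - x)^2 = (x - 1)^2; check: E(5) = 25 but E(-4) = 16.   [not invariant]
(B) 2x - 1  ->  2(1 - x) - 1 = 1 - 2x; check: E(5) = 9 but E(-4) = -9.   [not invariant]
(C) x(1 - x)  ->  (1 - x)(1 - (1 - x)), which simplifies back to x(1 - x); check: E(5) = -20, E(-4) = -20.   [invariant]
(D) x + 1  ->  (1 - x) + 1 = 2 - x; check: E(5) = 6 but E(-4) = -3.   [not invariant]

Only (C) is unchanged. E is symmetric under swapping x with f(x) = 1 - x, which is exactly what an involution does.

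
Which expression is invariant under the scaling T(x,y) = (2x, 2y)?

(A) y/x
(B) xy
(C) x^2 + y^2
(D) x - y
A

Under the uniform scaling T(x,y) = (2x, 2y):
Substitute the transformed coordinates into each option and compare with the original:
(A) y/x  ->  (2y)/(2x) = y/x   [equals y/x: invariant]
(B) xy  ->  (2x)(2y) = 4xy   [differs from xy: not invariant]
(C) x^2 + y^2  ->  (2x)^2 + (2y)^2 = 4x^2 + 4y^2   [differs from x^2 + y^2: not invariant]
(D) x - y  ->  (2x) - (2y) = 2x - 2y   [differs from x - y: not invariant]

Only option (A), y/x, is unchanged by the transformation.
The common factor 2 cancels in a ratio of coordinates, while sums, products and sums of squares pick up factors of 2 or 4.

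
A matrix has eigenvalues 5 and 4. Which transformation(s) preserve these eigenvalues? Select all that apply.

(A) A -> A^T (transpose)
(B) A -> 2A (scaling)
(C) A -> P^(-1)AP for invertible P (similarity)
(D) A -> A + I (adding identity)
A and C

Eigenvalues are preserved by:
1. Similarity transformations: A -> P^(-1)AP (same characteristic polynomial)
2. Transpose: A^T has the same eigenvalues as A

Eigenvalues are NOT preserved by:
- Adding identity: eigenvalues become 5+1, 4+1
- Scaling: eigenvalues become 10, 8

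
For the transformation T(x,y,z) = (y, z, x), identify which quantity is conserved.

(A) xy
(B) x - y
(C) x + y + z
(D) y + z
C

Apply T(x,y,z) = (y, z, x) to each option, i.e. replace (x, y, z) by the transformed coordinates.
Substitute the transformed coordinates into each option and compare with the original:
(A) xy  ->  (y)(z) = yz   [differs from xy: not invariant]
(B) x - y  ->  (y) - (z) = y - z   [differs from x - y: not invariant]
(C) x + y + z  ->  (y) + (z) + (x) = x + y + z   [equals x + y + z: invariant]
(D) y + z  ->  (z) + (x) = x + z   [differs from y + z: not invariant]

Only option (C), x + y + z, is unchanged by the transformation.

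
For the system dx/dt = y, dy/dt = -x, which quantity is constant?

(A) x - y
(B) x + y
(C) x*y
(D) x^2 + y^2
D

A first integral I satisfies dI/dt = 0 along every solution. Differentiate each option and use the equation of motion:
(A) d/dt[x - y] = y - (-x) = x + y, not identically 0
(B) d/dt[x + y] = y + (-x) = y - x, not identically 0
(C) d/dt[x*y] = (dx/dt)y + x(dy/dt) = y^2 - x^2, not identically 0
(D) d/dt[x^2 + y^2] = 2x*dx/dt + 2y*dy/dt = 2x*y + 2y*(-x) = 0

Only (D) has zero time-derivative. So x^2 + y^2 (the squared radius; trajectories are circles) is the conserved quantity.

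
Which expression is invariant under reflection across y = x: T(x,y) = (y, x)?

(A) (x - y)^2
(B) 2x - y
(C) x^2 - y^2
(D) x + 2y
A

The map is reflection across y = x: T(x,y) = (y, x).
Substitute the transformed coordinates into each option and compare with the original:
(A) (x - y)^2  ->  ((y) - (x))^2 = x^2 - 2xy + y^2   [equals (x - y)^2: invariant]
(B) 2x - y  ->  2(y) - (x) = -x + 2y   [differs from 2x - y: not invariant]
(C) x^2 - y^2  ->  (y)^2 - (x)^2 = -x^2 + y^2   [differs from x^2 - y^2: not invariant]
(D) x + 2y  ->  (y) + 2(x) = 2x + y   [differs from x + 2y: not invariant]

Only option (A), (x - y)^2, is unchanged by the transformation.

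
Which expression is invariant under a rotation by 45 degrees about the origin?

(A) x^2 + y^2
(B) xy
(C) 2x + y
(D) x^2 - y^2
A

A rotation by 45 degrees sends (x, y) to (sqrt(2)x/2 - sqrt(2)y/2, sqrt(2)x/2 + sqrt(2)y/2).
Substitute the transformed coordinates into each option and compare with the original:
(A) x^2 + y^2  ->  (sqrt(2)x/2 - sqrt(2)y/2)^2 + (sqrt(2)x/2 + sqrt(2)y/2)^2 = x^2 + y^2   [equals x^2 + y^2: invariant]
(B) xy  ->  (sqrt(2)x/2 - sqrt(2)y/2)(sqrt(2)x/2 + sqrt(2)y/2) = x^2/2 - y^2/2   [differs from xy: not invariant]
(C) 2x + y  ->  2(sqrt(2)x/2 - sqrt(2)y/2) + (sqrt(2)x/2 + sqrt(2)y/2) = 3sqrt(2)x/2 - sqrt(2)y/2   [differs from 2x + y: not invariant]
(D) x^2 - y^2  ->  (sqrt(2)x/2 - sqrt(2)y/2)^2 - (sqrt(2)x/2 + sqrt(2)y/2)^2 = -2xy   [differs from x^2 - y^2: not invariant]

Only option (A), x^2 + y^2, is unchanged by the transformation.
Geometrically, x^2 + y^2 is the squared distance from the origin, which every rotation about the origin preserves.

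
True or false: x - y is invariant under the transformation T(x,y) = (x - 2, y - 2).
True

Substitute T(x,y) = (x - 2, y - 2) into the expression and compare with the original.

Original: x - y
After applying T: (x - 2) - (y - 2) = x - y

This is identical to the original x - y, so the expression is invariant.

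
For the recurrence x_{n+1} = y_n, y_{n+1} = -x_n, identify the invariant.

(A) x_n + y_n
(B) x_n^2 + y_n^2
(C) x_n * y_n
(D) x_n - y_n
B

For the recurrence x_{n+1} = y_n, y_{n+1} = -x_n:

x_{n+1}^2 + y_{n+1}^2 = y_n^2 + (-x_n)^2 = x_n^2 + y_n^2
The sum of squares is conserved (like energy in a harmonic oscillator).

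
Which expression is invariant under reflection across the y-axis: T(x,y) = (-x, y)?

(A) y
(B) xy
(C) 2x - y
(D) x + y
A

The map is reflection across the y-axis: T(x,y) = (-x, y).
Substitute the transformed coordinates into each option and compare with the original:
(A) y  ->  (y) = y   [equals y: invariant]
(B) xy  ->  (-x)(y) = -xy   [differs from xy: not invariant]
(C) 2x - y  ->  2(-x) - (y) = -2x - y   [differs from 2x - y: not invariant]
(D) x + y  ->  (-x) + (y) = -x + y   [differs from x + y: not invariant]

Only option (A), y, is unchanged by the transformation.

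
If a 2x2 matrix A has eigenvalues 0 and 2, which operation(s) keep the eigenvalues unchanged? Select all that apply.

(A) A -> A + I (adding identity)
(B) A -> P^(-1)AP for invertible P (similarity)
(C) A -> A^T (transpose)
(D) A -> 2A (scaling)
B and C

Eigenvalues are preserved by:
1. Similarity transformations: A -> P^(-1)AP (same characteristic polynomial)
2. Transpose: A^T has the same eigenvalues as A

Eigenvalues are NOT preserved by:
- Adding identity: eigenvalues become 0+1, 2+1
- Scaling: eigenvalues become 0, 4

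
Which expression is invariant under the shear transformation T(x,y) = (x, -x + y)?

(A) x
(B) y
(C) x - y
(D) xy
A

Under the shear T(x,y) = (x, -x + y):
Substitute the transformed coordinates into each option and compare with the original:
(A) x  ->  (x) = x   [equals x: invariant]
(B) y  ->  (-x + y) = -x + y   [differs from y: not invariant]
(C) x - y  ->  (x) - (-x + y) = 2x - y   [differs from x - y: not invariant]
(D) xy  ->  (x)(-x + y) = -x^2 + xy   [differs from xy: not invariant]

Only option (A), x, is unchanged by the transformation.
A vertical shear moves points parallel to the y-axis, so the x-coordinate (and any function of x alone) is unchanged.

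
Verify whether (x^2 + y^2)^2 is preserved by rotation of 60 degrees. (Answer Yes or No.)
Yes

Applying rotation by 60 degrees: x' = x*cos(60 degrees) - y*sin(60 degrees) = x/2 - sqrt(3)y/2, y' = x*sin(60 degrees) + y*cos(60 degrees) = sqrt(3)x/2 + y/2

Substituting into (x^2 + y^2)^2:
((x/2 - sqrt(3)y/2)^2 + (sqrt(3)x/2 + y/2)^2)^2
= x^4 + 2x^2y^2 + y^4 = (x^2 + y^2)^2

This equals the original expression (x^2 + y^2)^2, so it IS invariant.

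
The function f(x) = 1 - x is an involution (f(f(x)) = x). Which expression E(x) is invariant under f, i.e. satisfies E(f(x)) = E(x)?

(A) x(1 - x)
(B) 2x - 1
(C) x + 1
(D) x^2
A

Replace x by f(x) = 1 - x in each option and simplify. As a quick numerical cross-check, also compare E(4) with E(f(4)) = E(-3).

(A) x(1 - x)  ->  (1 - x)(1 - (1 - x)), which simplifies back to x(1 - x); check: E(4) = -12, E(-3) = -12.   [invariant]
(B) 2x - 1  ->  2(1 - x) - 1 = 1 - 2x; check: E(4) = 7 but E(-3) = -7.   [not invariant]
(C) x + 1  ->  (1 - x) + 1 = 2 - x; check: E(4) = 5 but E(-3) = -2.   [not invariant]
(D) x^2  ->  (1 - x)^2 = (x - 1)^2; check: E(4) = 16 but E(-3) = 9.   [not invariant]

Only (A) is unchanged. E is symmetric under swapping x with f(x) = 1 - x, which is exactly what an involution does.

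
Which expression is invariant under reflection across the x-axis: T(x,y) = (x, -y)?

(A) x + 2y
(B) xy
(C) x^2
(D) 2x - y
C

The map is reflection across the x-axis: T(x,y) = (x, -y).
Substitute the transformed coordinates into each option and compare with the original:
(A) x + 2y  ->  (x) + 2(-y) = x - 2y   [differs from x + 2y: not invariant]
(B) xy  ->  (x)(-y) = -xy   [differs from xy: not invariant]
(C) x^2  ->  (x)^2 = x^2   [equals x^2: invariant]
(D) 2x - y  ->  2(x) - (-y) = 2x + y   [differs from 2x - y: not invariant]

Only option (C), x^2, is unchanged by the transformation.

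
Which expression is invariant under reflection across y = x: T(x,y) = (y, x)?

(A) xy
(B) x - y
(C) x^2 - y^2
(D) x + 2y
A

The map is reflection across y = x: T(x,y) = (y, x).
Substitute the transformed coordinates into each option and compare with the original:
(A) xy  ->  (y)(x) = xy   [equals xy: invariant]
(B) x - y  ->  (y) - (x) = -x + y   [differs from x - y: not invariant]
(C) x^2 - y^2  ->  (y)^2 - (x)^2 = -x^2 + y^2   [differs from x^2 - y^2: not invariant]
(D) x + 2y  ->  (y) + 2(x) = 2x + y   [differs from x + 2y: not invariant]

Only option (A), xy, is unchanged by the transformation.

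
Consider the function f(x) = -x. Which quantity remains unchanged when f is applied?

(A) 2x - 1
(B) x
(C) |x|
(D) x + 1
C

For f(x) = -x:
Applying f replaces x by -x. Since |-x| = |x|, the absolute value is unchanged by f, whereas x -> -x, 2x - 1 -> -2x - 1 and x + 1 -> -x + 1 all change.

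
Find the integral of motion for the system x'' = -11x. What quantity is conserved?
E = (x')^2 + 11x^2

Multiply the equation by x':
x' * x'' = -11x * x'
The left side is d/dt[(x')^2/2] and the right side is d/dt[-11x^2/2], so
d/dt[(x')^2/2 + 11x^2/2] = 0, i.e. (x')^2/2 + 11x^2/2 = constant.
Multiplying by 2, the integral of motion is E = (x')^2 + 11x^2.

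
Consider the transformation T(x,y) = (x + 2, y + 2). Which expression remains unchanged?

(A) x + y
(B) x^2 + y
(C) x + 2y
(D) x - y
D

An expression E(x,y) is invariant under T if E(T(x,y)) = E(x,y). Here T(x,y) = (x + 2, y + 2).
Substitute the transformed coordinates into each option and compare with the original:
(A) x + y  ->  (x + 2) + (y + 2) = x + y + 4   [differs from x + y: not invariant]
(B) x^2 + y  ->  (x + 2)^2 + (y + 2) = x^2 + 4x + y + 6   [differs from x^2 + y: not invariant]
(C) x + 2y  ->  (x + 2) + 2(y + 2) = x + 2y + 6   [differs from x + 2y: not invariant]
(D) x - y  ->  (x + 2) - (y + 2) = x - y   [equals x - y: invariant]

Only option (D), x - y, is unchanged by the transformation.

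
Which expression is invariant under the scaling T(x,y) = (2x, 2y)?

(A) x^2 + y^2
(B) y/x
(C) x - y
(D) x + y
B

Under the uniform scaling T(x,y) = (2x, 2y):
Substitute the transformed coordinates into each option and compare with the original:
(A) x^2 + y^2  ->  (2x)^2 + (2y)^2 = 4x^2 + 4y^2   [differs from x^2 + y^2: not invariant]
(B) y/x  ->  (2y)/(2x) = y/x   [equals y/x: invariant]
(C) x - y  ->  (2x) - (2y) = 2x - 2y   [differs from x - y: not invariant]
(D) x + y  ->  (2x) + (2y) = 2x + 2y   [differs from x + y: not invariant]

Only option (B), y/x, is unchanged by the transformation.
The common factor 2 cancels in a ratio of coordinates, while sums, products and sums of squares pick up factors of 2 or 4.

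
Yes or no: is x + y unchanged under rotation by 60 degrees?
No

Applying rotation by 60 degrees: x' = x*cos(60 degrees) - y*sin(60 degrees) = x/2 - sqrt(3)y/2, y' = x*sin(60 degrees) + y*cos(60 degrees) = sqrt(3)x/2 + y/2

Substituting into x + y:
(x/2 - sqrt(3)y/2) + (sqrt(3)x/2 + y/2)
= x/2 + sqrt(3)x/2 - sqrt(3)y/2 + y/2

This differs from the original expression x + y, so it is NOT invariant.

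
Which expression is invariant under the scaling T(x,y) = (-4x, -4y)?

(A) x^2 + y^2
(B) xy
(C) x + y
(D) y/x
D

Under the uniform scaling T(x,y) = (-4x, -4y):
Substitute the transformed coordinates into each option and compare with the original:
(A) x^2 + y^2  ->  (-4x)^2 + (-4y)^2 = 16x^2 + 16y^2   [differs from x^2 + y^2: not invariant]
(B) xy  ->  (-4x)(-4y) = 16xy   [differs from xy: not invariant]
(C) x + y  ->  (-4x) + (-4y) = -4x - 4y   [differs from x + y: not invariant]
(D) y/x  ->  (-4y)/(-4x) = y/x   [equals y/x: invariant]

Only option (D), y/x, is unchanged by the transformation.
The common factor -4 cancels in a ratio of coordinates, while sums, products and sums of squares pick up factors of -4 or 16.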